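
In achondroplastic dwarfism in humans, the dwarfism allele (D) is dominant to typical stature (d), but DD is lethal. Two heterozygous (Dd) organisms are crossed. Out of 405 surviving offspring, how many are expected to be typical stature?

Cross: Dd × Dd
Punnett square offspring (before lethality): 1 DD, 2 Dd, 1 dd
The DD genotype is lethal (embryos die); surviving offspring: 2 Dd, 1 dd
typical stature: 1 out of 3 → fraction 1/3
Expected count = 1/3 × 405 = 135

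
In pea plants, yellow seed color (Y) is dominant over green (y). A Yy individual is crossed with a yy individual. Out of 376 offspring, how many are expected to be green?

Punnett square for Yy × yy:
Offspring genotypes: 2 Yy, 2 yy
yellow: 2, green: 2
green: 2 out of 4 → fraction 1/2
Expected count = 1/2 × 376 = 188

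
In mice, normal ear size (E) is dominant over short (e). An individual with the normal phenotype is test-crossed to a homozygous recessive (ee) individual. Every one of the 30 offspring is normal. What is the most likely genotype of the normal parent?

Test cross: ? × ee
All offspring are normal.
If the unknown parent were heterozygous (Ee), about half of 30 offspring would be short; none are. The unknown parent is most likely homozygous dominant (EE).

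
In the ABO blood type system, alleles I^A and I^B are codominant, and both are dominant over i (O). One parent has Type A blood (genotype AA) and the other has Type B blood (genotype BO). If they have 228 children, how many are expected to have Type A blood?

Cross: AA × BO
Possible offspring genotypes: 2 AB, 2 AO
Blood type counts: 2 Type AB, 2 Type A
Probability of Type A: 2/4 = 1/2
Expected count = 1/2 × 228 = 114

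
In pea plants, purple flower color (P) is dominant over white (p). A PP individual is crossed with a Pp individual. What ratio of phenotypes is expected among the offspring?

Punnett square for PP × Pp:
Offspring genotypes: 2 PP, 2 Pp
purple: 4, white: 0
Ratio: all purple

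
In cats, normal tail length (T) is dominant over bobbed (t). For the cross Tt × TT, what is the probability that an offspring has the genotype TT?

Punnett square for Tt × TT:
Offspring genotypes: 2 TT, 2 Tt
Total offspring: 4
Count with target: 2
Probability: 2/4 = 1/2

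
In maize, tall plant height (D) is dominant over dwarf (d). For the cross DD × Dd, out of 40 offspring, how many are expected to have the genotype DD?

Punnett square for DD × Dd:
Offspring genotypes: 2 DD, 2 Dd
Total offspring: 4
Count with target: 2
Probability: 2/4 = 1/2
Expected count = 1/2 × 40 = 20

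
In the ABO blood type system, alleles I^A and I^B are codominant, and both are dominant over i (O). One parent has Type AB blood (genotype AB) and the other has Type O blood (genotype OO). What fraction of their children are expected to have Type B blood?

Cross: AB × OO
Possible offspring genotypes: 2 AO, 2 BO
Blood type counts: 2 Type A, 2 Type B
Probability of Type B: 2/4 = 1/2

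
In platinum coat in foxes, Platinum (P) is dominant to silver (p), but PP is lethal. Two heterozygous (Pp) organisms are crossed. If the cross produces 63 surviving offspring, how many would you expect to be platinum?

Cross: Pp × Pp
Punnett square offspring (before lethality): 1 PP, 2 Pp, 1 pp
The PP genotype is lethal (embryos die); surviving offspring: 2 Pp, 1 pp
platinum: 2 out of 3 → fraction 2/3
Expected count = 2/3 × 63 = 42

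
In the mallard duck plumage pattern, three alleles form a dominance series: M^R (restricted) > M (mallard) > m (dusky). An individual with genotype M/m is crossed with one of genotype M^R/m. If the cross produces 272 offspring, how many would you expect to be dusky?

Cross: M/m × M^R/m
Allele dominance: M^R > M > m
Offspring genotypes: 1 M^R/M, 1 M/m, 1 M^R/m, 1 m/m
Phenotype counts: 2 restricted, 1 mallard, 1 dusky
dusky: 1 out of 4 → fraction 1/4
Expected count = 1/4 × 272 = 68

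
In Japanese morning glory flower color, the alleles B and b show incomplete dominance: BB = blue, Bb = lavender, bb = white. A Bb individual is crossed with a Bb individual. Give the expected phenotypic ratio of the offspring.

Punnett square for Bb × Bb:
Offspring genotypes: 1 BB, 2 Bb, 1 bb
Phenotype counts: 1 blue, 2 lavender, 1 white
Ratio: 1 blue : 2 lavender : 1 white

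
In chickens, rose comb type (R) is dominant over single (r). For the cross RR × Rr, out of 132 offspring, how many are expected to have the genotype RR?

Punnett square for RR × Rr:
Offspring genotypes: 2 RR, 2 Rr
Total offspring: 4
Count with target: 2
Probability: 2/4 = 1/2
Expected count = 1/2 × 132 = 66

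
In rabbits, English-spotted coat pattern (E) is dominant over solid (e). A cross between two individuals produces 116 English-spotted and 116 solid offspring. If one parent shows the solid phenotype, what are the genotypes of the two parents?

Observed offspring: 116 English-spotted, 116 solid
The observed ratio simplifies to 1:1. One parent shows solid, so its genotype must be ee. A 1:1 offspring split requires the other parent to be heterozygous (Ee).
Parent genotypes: ee × Ee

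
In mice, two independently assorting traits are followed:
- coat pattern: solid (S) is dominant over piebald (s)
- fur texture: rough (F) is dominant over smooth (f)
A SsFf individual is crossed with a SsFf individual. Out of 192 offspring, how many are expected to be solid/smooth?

Dihybrid cross SsFf × SsFf — consider each gene separately:
coat pattern: Ss × Ss → 1 SS, 2 Ss, 1 ss → 3 S_ : 1 ss (out of 4)
fur texture: Ff × Ff → 1 FF, 2 Ff, 1 ff → 3 F_ : 1 ff (out of 4)
Combine (counts out of 4 × 4 = 16): solid/rough (S_F_) = 3×3 = 9; solid/smooth (S_ff) = 3×1 = 3; piebald/rough (ssF_) = 1×3 = 3; piebald/smooth (ssff) = 1×1 = 1
Phenotype counts (out of 16): 9 solid/rough, 3 solid/smooth, 3 piebald/rough, 1 piebald/smooth
solid/smooth: 3 out of 16 → fraction 3/16
Expected count = 3/16 × 192 = 36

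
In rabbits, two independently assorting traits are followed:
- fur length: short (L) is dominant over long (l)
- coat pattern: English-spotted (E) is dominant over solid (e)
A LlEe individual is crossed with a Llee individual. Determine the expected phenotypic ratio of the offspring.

Dihybrid cross LlEe × Llee — consider each gene separately:
fur length: Ll × Ll → 1 LL, 2 Ll, 1 ll → 3 L_ : 1 ll (out of 4)
coat pattern: Ee × ee → 2 Ee, 2 ee → 2 E_ : 2 ee (out of 4)
Combine (counts out of 4 × 4 = 16): short/English-spotted (L_E_) = 3×2 = 6; short/solid (L_ee) = 3×2 = 6; long/English-spotted (llE_) = 1×2 = 2; long/solid (llee) = 1×2 = 2
Phenotype counts (out of 16): 6 short/English-spotted, 6 short/solid, 2 long/English-spotted, 2 long/solid
Ratio: 3 short/English-spotted : 3 short/solid : 1 long/English-spotted : 1 long/solid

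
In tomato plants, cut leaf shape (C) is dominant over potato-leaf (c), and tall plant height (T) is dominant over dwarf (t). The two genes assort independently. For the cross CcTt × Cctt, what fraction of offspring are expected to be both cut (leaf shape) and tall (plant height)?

Dihybrid cross CcTt × Cctt — consider each gene separately:
leaf shape: Cc × Cc → 1 CC, 2 Cc, 1 cc → 3 C_ : 1 cc (out of 4)
plant height: Tt × tt → 2 Tt, 2 tt → 2 T_ : 2 tt (out of 4)
Looking for: cut (C_) and tall (T_)
P(cut) = 3/4, P(tall) = 2/4
P(both) = 3/4 × 2/4 = 6/16 = 3/8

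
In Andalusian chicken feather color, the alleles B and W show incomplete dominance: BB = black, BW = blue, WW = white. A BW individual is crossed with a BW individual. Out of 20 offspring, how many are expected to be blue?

Punnett square for BW × BW:
Offspring genotypes: 1 BB, 2 BW, 1 WW
Phenotype counts: 1 black, 2 blue, 1 white
blue: 2 out of 4 → fraction 1/2
Expected count = 1/2 × 20 = 10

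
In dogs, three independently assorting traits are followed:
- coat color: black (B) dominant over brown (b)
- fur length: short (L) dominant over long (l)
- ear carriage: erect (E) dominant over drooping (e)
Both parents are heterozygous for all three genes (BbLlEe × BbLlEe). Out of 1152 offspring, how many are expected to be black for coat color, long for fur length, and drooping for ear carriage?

Trihybrid cross: BbLlEe × BbLlEe
Each trait segregates independently with a 3:1 phenotypic ratio, so each gene contributes 3/4 (dominant) or 1/4 (recessive).
Target: black (coat color), long (fur length), drooping (ear carriage)
Probability = product of independent per-trait probabilities
= 3/4 × 1/4 × 1/4 = 3/64
Expected count = 3/64 × 1152 = 54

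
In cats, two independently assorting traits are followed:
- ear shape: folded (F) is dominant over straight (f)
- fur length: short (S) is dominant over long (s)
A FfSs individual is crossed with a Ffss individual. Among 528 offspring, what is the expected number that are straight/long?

Dihybrid cross FfSs × Ffss — consider each gene separately:
ear shape: Ff × Ff → 1 FF, 2 Ff, 1 ff → 3 F_ : 1 ff (out of 4)
fur length: Ss × ss → 2 Ss, 2 ss → 2 S_ : 2 ss (out of 4)
Combine (counts out of 4 × 4 = 16): folded/short (F_S_) = 3×2 = 6; folded/long (F_ss) = 3×2 = 6; straight/short (ffS_) = 1×2 = 2; straight/long (ffss) = 1×2 = 2
Phenotype counts (out of 16): 6 folded/short, 6 folded/long, 2 straight/short, 2 straight/long
straight/long: 2 out of 16 → fraction 1/8
Expected count = 1/8 × 528 = 66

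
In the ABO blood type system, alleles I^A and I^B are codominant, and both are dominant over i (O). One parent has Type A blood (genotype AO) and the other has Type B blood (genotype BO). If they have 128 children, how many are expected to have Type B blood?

Cross: AO × BO
Possible offspring genotypes: 1 AB, 1 AO, 1 BO, 1 OO
Blood type counts: 1 Type AB, 1 Type A, 1 Type B, 1 Type O
Probability of Type B: 1/4
Expected count = 1/4 × 128 = 32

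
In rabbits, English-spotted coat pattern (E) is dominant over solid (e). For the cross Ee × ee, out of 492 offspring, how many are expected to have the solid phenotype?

Punnett square for Ee × ee:
Offspring genotypes: 2 Ee, 2 ee
Total offspring: 4
Count with target: 2
Probability: 2/4 = 1/2
Expected count = 1/2 × 492 = 246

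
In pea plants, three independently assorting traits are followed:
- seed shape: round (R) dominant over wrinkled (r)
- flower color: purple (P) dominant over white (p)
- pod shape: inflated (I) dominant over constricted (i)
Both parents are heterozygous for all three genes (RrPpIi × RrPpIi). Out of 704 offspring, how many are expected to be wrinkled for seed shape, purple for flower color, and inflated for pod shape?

Trihybrid cross: RrPpIi × RrPpIi
Each trait segregates independently with a 3:1 phenotypic ratio, so each gene contributes 3/4 (dominant) or 1/4 (recessive).
Target: wrinkled (seed shape), purple (flower color), inflated (pod shape)
Probability = product of independent per-trait probabilities
= 1/4 × 3/4 × 3/4 = 9/64
Expected count = 9/64 × 704 = 99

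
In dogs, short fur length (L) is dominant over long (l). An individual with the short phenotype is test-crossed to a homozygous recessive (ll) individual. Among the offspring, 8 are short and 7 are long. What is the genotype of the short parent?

Test cross: ? × ll
Offspring: 8 short, 7 long — approximately 1:1.
A 1:1 ratio in a test cross indicates the unknown parent is heterozygous (Ll).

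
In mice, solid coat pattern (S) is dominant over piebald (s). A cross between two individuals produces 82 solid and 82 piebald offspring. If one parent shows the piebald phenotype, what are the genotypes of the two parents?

Observed offspring: 82 solid, 82 piebald
The observed ratio simplifies to 1:1. One parent shows piebald, so its genotype must be ss. A 1:1 offspring split requires the other parent to be heterozygous (Ss).
Parent genotypes: ss × Ss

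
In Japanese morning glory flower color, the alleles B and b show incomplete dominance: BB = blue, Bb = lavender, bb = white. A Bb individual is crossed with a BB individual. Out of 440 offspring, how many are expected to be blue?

Punnett square for Bb × BB:
Offspring genotypes: 2 BB, 2 Bb
Phenotype counts: 2 blue, 2 lavender
blue: 2 out of 4 → fraction 1/2
Expected count = 1/2 × 440 = 220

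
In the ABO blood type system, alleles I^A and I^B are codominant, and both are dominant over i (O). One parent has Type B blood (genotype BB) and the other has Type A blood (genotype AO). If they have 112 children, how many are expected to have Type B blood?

Cross: BB × AO
Possible offspring genotypes: 2 AB, 2 BO
Blood type counts: 2 Type AB, 2 Type B
Probability of Type B: 2/4 = 1/2
Expected count = 1/2 × 112 = 56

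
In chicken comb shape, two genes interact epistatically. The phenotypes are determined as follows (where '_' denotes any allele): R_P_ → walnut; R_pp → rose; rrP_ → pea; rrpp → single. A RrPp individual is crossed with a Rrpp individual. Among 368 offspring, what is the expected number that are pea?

Cross: RrPp × Rrpp — consider each gene separately:
R gene: Rr × Rr → 1 RR, 2 Rr, 1 rr → 3 R_ : 1 rr (out of 4)
P gene: Pp × pp → 2 Pp, 2 pp → 2 P_ : 2 pp (out of 4)
Genotype classes (out of 4 × 4 = 16): R_P_ = 3×2 = 6; R_pp = 3×2 = 6; rrP_ = 1×2 = 2; rrpp = 1×2 = 2
Apply the phenotype rules: R_P_ (6) → walnut; R_pp (6) → rose; rrP_ (2) → pea; rrpp (2) → single
Phenotype counts (out of 16): 6 walnut, 6 rose, 2 pea, 2 single
pea: 2 out of 16 → fraction 1/8
Expected count = 1/8 × 368 = 46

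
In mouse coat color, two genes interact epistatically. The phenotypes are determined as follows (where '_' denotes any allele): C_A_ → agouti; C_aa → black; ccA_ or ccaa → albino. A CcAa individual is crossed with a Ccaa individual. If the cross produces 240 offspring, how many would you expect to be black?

Cross: CcAa × Ccaa — consider each gene separately:
C gene: Cc × Cc → 1 CC, 2 Cc, 1 cc → 3 C_ : 1 cc (out of 4)
A gene: Aa × aa → 2 Aa, 2 aa → 2 A_ : 2 aa (out of 4)
Genotype classes (out of 4 × 4 = 16): C_A_ = 3×2 = 6; C_aa = 3×2 = 6; ccA_ = 1×2 = 2; ccaa = 1×2 = 2
Apply the phenotype rules: C_A_ (6) → agouti; C_aa (6) → black; ccA_ (2) + ccaa (2) → albino
Phenotype counts (out of 16): 6 agouti, 6 black, 4 albino
black: 6 out of 16 → fraction 3/8
Expected count = 3/8 × 240 = 90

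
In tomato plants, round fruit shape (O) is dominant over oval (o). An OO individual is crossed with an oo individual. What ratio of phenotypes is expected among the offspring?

Punnett square for OO × oo:
Offspring genotypes: 4 Oo
round: 4, oval: 0
Ratio: all round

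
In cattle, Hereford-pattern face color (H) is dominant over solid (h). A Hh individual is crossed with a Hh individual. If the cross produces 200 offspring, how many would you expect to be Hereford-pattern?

Punnett square for Hh × Hh:
Offspring genotypes: 1 HH, 2 Hh, 1 hh
Hereford-pattern: 3, solid: 1
Hereford-pattern: 3 out of 4 → fraction 3/4
Expected count = 3/4 × 200 = 150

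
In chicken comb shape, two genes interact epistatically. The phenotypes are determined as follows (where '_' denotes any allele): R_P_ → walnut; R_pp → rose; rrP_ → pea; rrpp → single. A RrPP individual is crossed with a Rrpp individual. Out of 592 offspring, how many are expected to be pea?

Cross: RrPP × Rrpp — consider each gene separately:
R gene: Rr × Rr → 1 RR, 2 Rr, 1 rr → 3 R_ : 1 rr (out of 4)
P gene: PP × pp → 4 Pp → 4 P_ (out of 4)
Genotype classes (out of 4 × 4 = 16): R_P_ = 3×4 = 12; rrP_ = 1×4 = 4
Apply the phenotype rules: R_P_ (12) → walnut; rrP_ (4) → pea
Phenotype counts (out of 16): 12 walnut, 4 pea
pea: 4 out of 16 → fraction 1/4
Expected count = 1/4 × 592 = 148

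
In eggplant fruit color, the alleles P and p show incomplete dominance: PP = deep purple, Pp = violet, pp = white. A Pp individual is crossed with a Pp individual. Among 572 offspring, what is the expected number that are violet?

Punnett square for Pp × Pp:
Offspring genotypes: 1 PP, 2 Pp, 1 pp
Phenotype counts: 1 deep purple, 2 violet, 1 white
violet: 2 out of 4 → fraction 1/2
Expected count = 1/2 × 572 = 286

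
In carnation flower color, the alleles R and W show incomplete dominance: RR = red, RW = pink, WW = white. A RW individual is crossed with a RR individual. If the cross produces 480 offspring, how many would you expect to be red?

Punnett square for RW × RR:
Offspring genotypes: 2 RR, 2 RW
Phenotype counts: 2 red, 2 pink
red: 2 out of 4 → fraction 1/2
Expected count = 1/2 × 480 = 240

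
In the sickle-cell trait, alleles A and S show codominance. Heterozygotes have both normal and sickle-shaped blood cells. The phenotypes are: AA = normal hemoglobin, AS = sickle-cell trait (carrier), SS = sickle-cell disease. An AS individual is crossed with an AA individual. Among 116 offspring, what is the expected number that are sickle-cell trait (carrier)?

Punnett square for AS × AA:
Offspring genotypes: 2 AA, 2 AS
Phenotype counts: 2 normal hemoglobin, 2 sickle-cell trait (carrier)
sickle-cell trait (carrier): 2 out of 4 → fraction 1/2
Expected count = 1/2 × 116 = 58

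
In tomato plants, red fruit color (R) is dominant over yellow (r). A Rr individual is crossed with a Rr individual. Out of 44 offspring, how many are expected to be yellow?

Punnett square for Rr × Rr:
Offspring genotypes: 1 RR, 2 Rr, 1 rr
red: 3, yellow: 1
yellow: 1 out of 4 → fraction 1/4
Expected count = 1/4 × 44 = 11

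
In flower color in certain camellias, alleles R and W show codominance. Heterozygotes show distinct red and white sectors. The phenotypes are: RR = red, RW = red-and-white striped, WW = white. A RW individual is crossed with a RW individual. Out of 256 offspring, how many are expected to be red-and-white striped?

Punnett square for RW × RW:
Offspring genotypes: 1 RR, 2 RW, 1 WW
Phenotype counts: 1 red, 2 red-and-white striped, 1 white
red-and-white striped: 2 out of 4 → fraction 1/2
Expected count = 1/2 × 256 = 128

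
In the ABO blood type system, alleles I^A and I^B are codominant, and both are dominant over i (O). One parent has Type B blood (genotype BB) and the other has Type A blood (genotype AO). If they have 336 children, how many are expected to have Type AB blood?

Cross: BB × AO
Possible offspring genotypes: 2 AB, 2 BO
Blood type counts: 2 Type AB, 2 Type B
Probability of Type AB: 2/4 = 1/2
Expected count = 1/2 × 336 = 168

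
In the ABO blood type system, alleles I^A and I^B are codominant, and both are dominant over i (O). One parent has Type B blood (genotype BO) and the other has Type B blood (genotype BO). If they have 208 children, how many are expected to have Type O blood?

Cross: BO × BO
Possible offspring genotypes: 1 BB, 2 BO, 1 OO
Blood type counts: 3 Type B, 1 Type O
Probability of Type O: 1/4
Expected count = 1/4 × 208 = 52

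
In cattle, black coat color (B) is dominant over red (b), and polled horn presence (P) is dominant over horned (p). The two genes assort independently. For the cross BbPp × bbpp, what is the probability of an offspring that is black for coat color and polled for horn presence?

Dihybrid cross BbPp × bbpp — consider each gene separately:
coat color: Bb × bb → 2 Bb, 2 bb → 2 B_ : 2 bb (out of 4)
horn presence: Pp × pp → 2 Pp, 2 pp → 2 P_ : 2 pp (out of 4)
Looking for: black (B_) and polled (P_)
P(black) = 2/4, P(polled) = 2/4
P(both) = 2/4 × 2/4 = 4/16 = 1/4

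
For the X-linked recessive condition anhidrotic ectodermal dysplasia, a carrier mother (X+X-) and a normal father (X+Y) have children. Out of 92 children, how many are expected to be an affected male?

Cross: X+X- × X+Y
Offspring: 1 X+X+, 1 X+Y, 1 X+X-, 1 X-Y
Probability of an affected male: 1/4
Expected count = 1/4 × 92 = 23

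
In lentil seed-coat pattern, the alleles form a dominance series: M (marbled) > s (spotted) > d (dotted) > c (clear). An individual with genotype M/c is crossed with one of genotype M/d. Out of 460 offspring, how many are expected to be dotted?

Cross: M/c × M/d
Allele dominance: M > s > d > c
Offspring genotypes: 1 M/M, 1 M/d, 1 M/c, 1 d/c
Phenotype counts: 3 marbled, 1 dotted
dotted: 1 out of 4 → fraction 1/4
Expected count = 1/4 × 460 = 115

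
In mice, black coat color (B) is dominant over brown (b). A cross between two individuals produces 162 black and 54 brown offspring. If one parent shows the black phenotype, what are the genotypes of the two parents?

Observed offspring: 162 black, 54 brown
The observed ratio simplifies to 3:1. Brown (bb) offspring appear, so each parent must contribute one b allele. The parent stated to show black carries B, so it is Bb. The other parent is then either Bb or bb: Bb × bb would give a 1:1 split, whereas Bb × Bb gives 3:1 — matching the data. So both parents are heterozygous (Bb × Bb).
Parent genotypes: Bb × Bb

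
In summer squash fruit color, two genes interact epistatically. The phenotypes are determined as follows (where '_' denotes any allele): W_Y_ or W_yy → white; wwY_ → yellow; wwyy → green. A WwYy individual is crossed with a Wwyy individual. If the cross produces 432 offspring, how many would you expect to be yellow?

Cross: WwYy × Wwyy — consider each gene separately:
W gene: Ww × Ww → 1 WW, 2 Ww, 1 ww → 3 W_ : 1 ww (out of 4)
Y gene: Yy × yy → 2 Yy, 2 yy → 2 Y_ : 2 yy (out of 4)
Genotype classes (out of 4 × 4 = 16): W_Y_ = 3×2 = 6; W_yy = 3×2 = 6; wwY_ = 1×2 = 2; wwyy = 1×2 = 2
Apply the phenotype rules: W_Y_ (6) + W_yy (6) → white; wwY_ (2) → yellow; wwyy (2) → green
Phenotype counts (out of 16): 12 white, 2 yellow, 2 green
yellow: 2 out of 16 → fraction 1/8
Expected count = 1/8 × 432 = 54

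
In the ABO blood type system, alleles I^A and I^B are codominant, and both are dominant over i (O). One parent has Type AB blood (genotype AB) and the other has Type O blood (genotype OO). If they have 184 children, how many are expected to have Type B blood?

Cross: AB × OO
Possible offspring genotypes: 2 AO, 2 BO
Blood type counts: 2 Type A, 2 Type B
Probability of Type B: 2/4 = 1/2
Expected count = 1/2 × 184 = 92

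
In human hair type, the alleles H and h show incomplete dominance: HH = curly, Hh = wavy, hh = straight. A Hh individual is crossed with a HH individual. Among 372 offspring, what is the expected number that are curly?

Punnett square for Hh × HH:
Offspring genotypes: 2 HH, 2 Hh
Phenotype counts: 2 curly, 2 wavy
curly: 2 out of 4 → fraction 1/2
Expected count = 1/2 × 372 = 186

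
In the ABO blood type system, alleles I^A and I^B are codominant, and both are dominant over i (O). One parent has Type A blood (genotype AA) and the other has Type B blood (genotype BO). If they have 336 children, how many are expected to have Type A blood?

Cross: AA × BO
Possible offspring genotypes: 2 AB, 2 AO
Blood type counts: 2 Type AB, 2 Type A
Probability of Type A: 2/4 = 1/2
Expected count = 1/2 × 336 = 168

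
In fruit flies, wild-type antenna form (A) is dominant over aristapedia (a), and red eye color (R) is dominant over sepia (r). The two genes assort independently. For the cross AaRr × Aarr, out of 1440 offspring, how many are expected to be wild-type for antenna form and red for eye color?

Dihybrid cross AaRr × Aarr — consider each gene separately:
antenna form: Aa × Aa → 1 AA, 2 Aa, 1 aa → 3 A_ : 1 aa (out of 4)
eye color: Rr × rr → 2 Rr, 2 rr → 2 R_ : 2 rr (out of 4)
Looking for: wild-type (A_) and red (R_)
P(wild-type) = 3/4, P(red) = 2/4
P(both) = 3/4 × 2/4 = 6/16 = 3/8
Expected count = 3/8 × 1440 = 540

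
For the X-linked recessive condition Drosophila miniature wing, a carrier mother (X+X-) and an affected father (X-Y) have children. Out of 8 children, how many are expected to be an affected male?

Cross: X+X- × X-Y
Offspring: 1 X+X-, 1 X+Y, 1 X-X-, 1 X-Y
Probability of an affected male: 1/4
Expected count = 1/4 × 8 = 2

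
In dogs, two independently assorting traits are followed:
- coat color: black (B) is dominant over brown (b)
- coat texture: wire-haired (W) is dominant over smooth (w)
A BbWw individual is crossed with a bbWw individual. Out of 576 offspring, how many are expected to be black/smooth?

Dihybrid cross BbWw × bbWw — consider each gene separately:
coat color: Bb × bb → 2 Bb, 2 bb → 2 B_ : 2 bb (out of 4)
coat texture: Ww × Ww → 1 WW, 2 Ww, 1 ww → 3 W_ : 1 ww (out of 4)
Combine (counts out of 4 × 4 = 16): black/wire-haired (B_W_) = 2×3 = 6; black/smooth (B_ww) = 2×1 = 2; brown/wire-haired (bbW_) = 2×3 = 6; brown/smooth (bbww) = 2×1 = 2
Phenotype counts (out of 16): 6 black/wire-haired, 2 black/smooth, 6 brown/wire-haired, 2 brown/smooth
black/smooth: 2 out of 16 → fraction 1/8
Expected count = 1/8 × 576 = 72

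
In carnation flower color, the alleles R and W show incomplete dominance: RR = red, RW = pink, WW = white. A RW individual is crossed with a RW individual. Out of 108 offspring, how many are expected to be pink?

Punnett square for RW × RW:
Offspring genotypes: 1 RR, 2 RW, 1 WW
Phenotype counts: 1 red, 2 pink, 1 white
pink: 2 out of 4 → fraction 1/2
Expected count = 1/2 × 108 = 54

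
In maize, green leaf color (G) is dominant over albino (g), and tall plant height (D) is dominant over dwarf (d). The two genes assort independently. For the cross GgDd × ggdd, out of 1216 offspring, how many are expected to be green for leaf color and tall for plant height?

Dihybrid cross GgDd × ggdd — consider each gene separately:
leaf color: Gg × gg → 2 Gg, 2 gg → 2 G_ : 2 gg (out of 4)
plant height: Dd × dd → 2 Dd, 2 dd → 2 D_ : 2 dd (out of 4)
Looking for: green (G_) and tall (D_)
P(green) = 2/4, P(tall) = 2/4
P(both) = 2/4 × 2/4 = 4/16 = 1/4
Expected count = 1/4 × 1216 = 304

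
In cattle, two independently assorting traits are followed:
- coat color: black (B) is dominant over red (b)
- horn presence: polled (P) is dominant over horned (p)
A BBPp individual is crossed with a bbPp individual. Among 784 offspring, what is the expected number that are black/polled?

Dihybrid cross BBPp × bbPp — consider each gene separately:
coat color: BB × bb → 4 Bb → 4 B_ (out of 4)
horn presence: Pp × Pp → 1 PP, 2 Pp, 1 pp → 3 P_ : 1 pp (out of 4)
Combine (counts out of 4 × 4 = 16): black/polled (B_P_) = 4×3 = 12; black/horned (B_pp) = 4×1 = 4
Phenotype counts (out of 16): 12 black/polled, 4 black/horned
black/polled: 12 out of 16 → fraction 3/4
Expected count = 3/4 × 784 = 588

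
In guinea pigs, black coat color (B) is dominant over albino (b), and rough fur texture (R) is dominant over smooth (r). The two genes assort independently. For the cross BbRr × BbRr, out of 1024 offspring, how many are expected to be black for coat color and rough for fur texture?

Dihybrid cross BbRr × BbRr — consider each gene separately:
coat color: Bb × Bb → 1 BB, 2 Bb, 1 bb → 3 B_ : 1 bb (out of 4)
fur texture: Rr × Rr → 1 RR, 2 Rr, 1 rr → 3 R_ : 1 rr (out of 4)
Looking for: black (B_) and rough (R_)
P(black) = 3/4, P(rough) = 3/4
P(both) = 3/4 × 3/4 = 9/16
Expected count = 9/16 × 1024 = 576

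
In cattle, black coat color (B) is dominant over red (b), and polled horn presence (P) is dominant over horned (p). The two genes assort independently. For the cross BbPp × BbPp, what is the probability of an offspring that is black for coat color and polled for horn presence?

Dihybrid cross BbPp × BbPp — consider each gene separately:
coat color: Bb × Bb → 1 BB, 2 Bb, 1 bb → 3 B_ : 1 bb (out of 4)
horn presence: Pp × Pp → 1 PP, 2 Pp, 1 pp → 3 P_ : 1 pp (out of 4)
Looking for: black (B_) and polled (P_)
P(black) = 3/4, P(polled) = 3/4
P(both) = 3/4 × 3/4 = 9/16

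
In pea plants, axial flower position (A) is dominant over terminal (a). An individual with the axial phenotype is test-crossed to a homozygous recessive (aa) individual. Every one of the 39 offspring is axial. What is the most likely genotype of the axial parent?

Test cross: ? × aa
All offspring are axial.
If the unknown parent were heterozygous (Aa), about half of 39 offspring would be terminal; none are. The unknown parent is most likely homozygous dominant (AA).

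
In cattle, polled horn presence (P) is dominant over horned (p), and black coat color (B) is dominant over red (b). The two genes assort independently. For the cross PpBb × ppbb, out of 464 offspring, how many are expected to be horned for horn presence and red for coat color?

Dihybrid cross PpBb × ppbb — consider each gene separately:
horn presence: Pp × pp → 2 Pp, 2 pp → 2 P_ : 2 pp (out of 4)
coat color: Bb × bb → 2 Bb, 2 bb → 2 B_ : 2 bb (out of 4)
Looking for: horned (pp) and red (bb)
P(horned) = 2/4, P(red) = 2/4
P(both) = 2/4 × 2/4 = 4/16 = 1/4
Expected count = 1/4 × 464 = 116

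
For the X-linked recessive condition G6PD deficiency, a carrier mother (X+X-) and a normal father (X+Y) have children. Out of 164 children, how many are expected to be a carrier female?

Cross: X+X- × X+Y
Offspring: 1 X+X+, 1 X+Y, 1 X+X-, 1 X-Y
Probability of a carrier female: 1/4
Expected count = 1/4 × 164 = 41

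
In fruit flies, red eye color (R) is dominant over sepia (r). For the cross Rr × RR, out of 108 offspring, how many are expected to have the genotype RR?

Punnett square for Rr × RR:
Offspring genotypes: 2 RR, 2 Rr
Total offspring: 4
Count with target: 2
Probability: 2/4 = 1/2
Expected count = 1/2 × 108 = 54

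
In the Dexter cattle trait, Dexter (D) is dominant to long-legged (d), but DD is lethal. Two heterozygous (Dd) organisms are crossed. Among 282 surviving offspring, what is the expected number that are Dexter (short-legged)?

Cross: Dd × Dd
Punnett square offspring (before lethality): 1 DD, 2 Dd, 1 dd
The DD genotype is lethal (embryos die); surviving offspring: 2 Dd, 1 dd
Dexter (short-legged): 2 out of 3 → fraction 2/3
Expected count = 2/3 × 282 = 188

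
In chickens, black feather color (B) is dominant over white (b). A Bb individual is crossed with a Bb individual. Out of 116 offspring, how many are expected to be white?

Punnett square for Bb × Bb:
Offspring genotypes: 1 BB, 2 Bb, 1 bb
black: 3, white: 1
white: 1 out of 4 → fraction 1/4
Expected count = 1/4 × 116 = 29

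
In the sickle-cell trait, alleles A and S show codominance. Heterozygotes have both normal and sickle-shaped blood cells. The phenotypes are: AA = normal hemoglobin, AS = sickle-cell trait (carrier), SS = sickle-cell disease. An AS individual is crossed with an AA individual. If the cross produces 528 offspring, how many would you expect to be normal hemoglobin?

Punnett square for AS × AA:
Offspring genotypes: 2 AA, 2 AS
Phenotype counts: 2 normal hemoglobin, 2 sickle-cell trait (carrier)
normal hemoglobin: 2 out of 4 → fraction 1/2
Expected count = 1/2 × 528 = 264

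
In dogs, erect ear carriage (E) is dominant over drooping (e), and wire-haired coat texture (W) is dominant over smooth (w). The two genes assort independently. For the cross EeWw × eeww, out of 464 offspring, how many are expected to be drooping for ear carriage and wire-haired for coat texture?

Dihybrid cross EeWw × eeww — consider each gene separately:
ear carriage: Ee × ee → 2 Ee, 2 ee → 2 E_ : 2 ee (out of 4)
coat texture: Ww × ww → 2 Ww, 2 ww → 2 W_ : 2 ww (out of 4)
Looking for: drooping (ee) and wire-haired (W_)
P(drooping) = 2/4, P(wire-haired) = 2/4
P(both) = 2/4 × 2/4 = 4/16 = 1/4
Expected count = 1/4 × 464 = 116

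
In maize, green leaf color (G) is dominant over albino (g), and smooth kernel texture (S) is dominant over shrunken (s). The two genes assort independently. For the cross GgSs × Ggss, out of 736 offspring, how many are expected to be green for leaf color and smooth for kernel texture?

Dihybrid cross GgSs × Ggss — consider each gene separately:
leaf color: Gg × Gg → 1 GG, 2 Gg, 1 gg → 3 G_ : 1 gg (out of 4)
kernel texture: Ss × ss → 2 Ss, 2 ss → 2 S_ : 2 ss (out of 4)
Looking for: green (G_) and smooth (S_)
P(green) = 3/4, P(smooth) = 2/4
P(both) = 3/4 × 2/4 = 6/16 = 3/8
Expected count = 3/8 × 736 = 276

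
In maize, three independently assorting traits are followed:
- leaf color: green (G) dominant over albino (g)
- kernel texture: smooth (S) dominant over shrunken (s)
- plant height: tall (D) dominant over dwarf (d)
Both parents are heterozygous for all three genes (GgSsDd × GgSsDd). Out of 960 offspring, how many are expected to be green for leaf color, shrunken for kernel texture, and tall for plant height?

Trihybrid cross: GgSsDd × GgSsDd
Each trait segregates independently with a 3:1 phenotypic ratio, so each gene contributes 3/4 (dominant) or 1/4 (recessive).
Target: green (leaf color), shrunken (kernel texture), tall (plant height)
Probability = product of independent per-trait probabilities
= 3/4 × 1/4 × 3/4 = 9/64
Expected count = 9/64 × 960 = 135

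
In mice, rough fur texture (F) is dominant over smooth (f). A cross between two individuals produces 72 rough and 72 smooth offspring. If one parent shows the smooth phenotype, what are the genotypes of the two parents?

Observed offspring: 72 rough, 72 smooth
The observed ratio simplifies to 1:1. One parent shows smooth, so its genotype must be ff. A 1:1 offspring split requires the other parent to be heterozygous (Ff).
Parent genotypes: ff × Ff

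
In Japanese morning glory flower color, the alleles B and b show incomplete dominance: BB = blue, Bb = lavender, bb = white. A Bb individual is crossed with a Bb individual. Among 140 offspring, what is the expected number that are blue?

Punnett square for Bb × Bb:
Offspring genotypes: 1 BB, 2 Bb, 1 bb
Phenotype counts: 1 blue, 2 lavender, 1 white
blue: 1 out of 4 → fraction 1/4
Expected count = 1/4 × 140 = 35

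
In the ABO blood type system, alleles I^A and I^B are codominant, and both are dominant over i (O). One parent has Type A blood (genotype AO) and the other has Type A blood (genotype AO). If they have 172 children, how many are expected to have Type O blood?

Cross: AO × AO
Possible offspring genotypes: 1 AA, 2 AO, 1 OO
Blood type counts: 3 Type A, 1 Type O
Probability of Type O: 1/4
Expected count = 1/4 × 172 = 43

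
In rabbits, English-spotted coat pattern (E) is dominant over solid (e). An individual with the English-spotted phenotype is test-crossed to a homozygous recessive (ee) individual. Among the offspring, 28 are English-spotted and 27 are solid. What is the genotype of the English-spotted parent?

Test cross: ? × ee
Offspring: 28 English-spotted, 27 solid — approximately 1:1.
A 1:1 ratio in a test cross indicates the unknown parent is heterozygous (Ee).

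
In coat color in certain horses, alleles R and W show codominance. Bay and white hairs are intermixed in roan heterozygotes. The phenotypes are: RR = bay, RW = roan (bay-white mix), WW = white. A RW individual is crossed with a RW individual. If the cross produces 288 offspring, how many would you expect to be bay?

Punnett square for RW × RW:
Offspring genotypes: 1 RR, 2 RW, 1 WW
Phenotype counts: 1 bay, 2 roan (bay-white mix), 1 white
bay: 1 out of 4 → fraction 1/4
Expected count = 1/4 × 288 = 72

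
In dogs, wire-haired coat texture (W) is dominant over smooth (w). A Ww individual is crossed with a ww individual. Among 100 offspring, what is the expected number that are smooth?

Punnett square for Ww × ww:
Offspring genotypes: 2 Ww, 2 ww
wire-haired: 2, smooth: 2
smooth: 2 out of 4 → fraction 1/2
Expected count = 1/2 × 100 = 50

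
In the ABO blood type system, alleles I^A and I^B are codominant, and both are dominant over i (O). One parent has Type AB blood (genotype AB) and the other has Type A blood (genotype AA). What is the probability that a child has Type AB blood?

Cross: AB × AA
Possible offspring genotypes: 2 AA, 2 AB
Blood type counts: 2 Type A, 2 Type AB
Probability of Type AB: 2/4 = 1/2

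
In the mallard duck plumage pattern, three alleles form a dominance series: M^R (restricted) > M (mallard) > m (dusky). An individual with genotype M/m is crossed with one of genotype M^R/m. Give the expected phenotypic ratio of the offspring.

Cross: M/m × M^R/m
Allele dominance: M^R > M > m
Offspring genotypes: 1 M^R/M, 1 M/m, 1 M^R/m, 1 m/m
Phenotype counts: 2 restricted, 1 mallard, 1 dusky
Ratio: 2 restricted : 1 mallard : 1 dusky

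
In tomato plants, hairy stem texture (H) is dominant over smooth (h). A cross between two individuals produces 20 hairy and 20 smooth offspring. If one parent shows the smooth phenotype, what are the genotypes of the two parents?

Observed offspring: 20 hairy, 20 smooth
The observed ratio simplifies to 1:1. One parent shows smooth, so its genotype must be hh. A 1:1 offspring split requires the other parent to be heterozygous (Hh).
Parent genotypes: hh × Hh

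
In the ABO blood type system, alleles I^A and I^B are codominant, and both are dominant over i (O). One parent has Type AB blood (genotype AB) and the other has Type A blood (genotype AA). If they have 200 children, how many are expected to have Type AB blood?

Cross: AB × AA
Possible offspring genotypes: 2 AA, 2 AB
Blood type counts: 2 Type A, 2 Type AB
Probability of Type AB: 2/4 = 1/2
Expected count = 1/2 × 200 = 100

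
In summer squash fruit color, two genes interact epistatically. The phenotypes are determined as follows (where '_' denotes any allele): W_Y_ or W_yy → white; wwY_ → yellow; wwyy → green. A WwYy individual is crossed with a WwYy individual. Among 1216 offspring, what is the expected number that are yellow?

Cross: WwYy × WwYy — consider each gene separately:
W gene: Ww × Ww → 1 WW, 2 Ww, 1 ww → 3 W_ : 1 ww (out of 4)
Y gene: Yy × Yy → 1 YY, 2 Yy, 1 yy → 3 Y_ : 1 yy (out of 4)
Genotype classes (out of 4 × 4 = 16): W_Y_ = 3×3 = 9; W_yy = 3×1 = 3; wwY_ = 1×3 = 3; wwyy = 1×1 = 1
Apply the phenotype rules: W_Y_ (9) + W_yy (3) → white; wwY_ (3) → yellow; wwyy (1) → green
Phenotype counts (out of 16): 12 white, 3 yellow, 1 green
yellow: 3 out of 16 → fraction 3/16
Expected count = 3/16 × 1216 = 228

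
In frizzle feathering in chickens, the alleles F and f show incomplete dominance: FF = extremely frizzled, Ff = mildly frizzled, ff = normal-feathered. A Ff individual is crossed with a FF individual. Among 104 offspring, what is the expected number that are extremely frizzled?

Punnett square for Ff × FF:
Offspring genotypes: 2 FF, 2 Ff
Phenotype counts: 2 extremely frizzled, 2 mildly frizzled
extremely frizzled: 2 out of 4 → fraction 1/2
Expected count = 1/2 × 104 = 52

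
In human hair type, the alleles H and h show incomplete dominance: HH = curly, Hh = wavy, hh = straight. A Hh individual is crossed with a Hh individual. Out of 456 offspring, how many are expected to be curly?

Punnett square for Hh × Hh:
Offspring genotypes: 1 HH, 2 Hh, 1 hh
Phenotype counts: 1 curly, 2 wavy, 1 straight
curly: 1 out of 4 → fraction 1/4
Expected count = 1/4 × 456 = 114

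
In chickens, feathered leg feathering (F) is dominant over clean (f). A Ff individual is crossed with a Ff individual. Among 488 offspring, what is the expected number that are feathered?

Punnett square for Ff × Ff:
Offspring genotypes: 1 FF, 2 Ff, 1 ff
feathered: 3, clean: 1
feathered: 3 out of 4 → fraction 3/4
Expected count = 3/4 × 488 = 366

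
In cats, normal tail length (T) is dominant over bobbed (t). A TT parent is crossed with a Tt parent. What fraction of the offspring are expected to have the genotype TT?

Punnett square for TT × Tt:
Offspring genotypes: 2 TT, 2 Tt
Total offspring: 4
Count with target: 2
Probability: 2/4 = 1/2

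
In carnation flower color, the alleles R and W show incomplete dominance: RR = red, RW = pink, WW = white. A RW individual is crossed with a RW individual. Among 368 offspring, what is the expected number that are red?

Punnett square for RW × RW:
Offspring genotypes: 1 RR, 2 RW, 1 WW
Phenotype counts: 1 red, 2 pink, 1 white
red: 1 out of 4 → fraction 1/4
Expected count = 1/4 × 368 = 92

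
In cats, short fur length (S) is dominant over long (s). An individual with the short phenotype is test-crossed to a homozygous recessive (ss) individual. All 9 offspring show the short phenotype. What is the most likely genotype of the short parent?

Test cross: ? × ss
All offspring are short.
If the unknown parent were heterozygous (Ss), about half of 9 offspring would be long; none are. The unknown parent is most likely homozygous dominant (SS).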